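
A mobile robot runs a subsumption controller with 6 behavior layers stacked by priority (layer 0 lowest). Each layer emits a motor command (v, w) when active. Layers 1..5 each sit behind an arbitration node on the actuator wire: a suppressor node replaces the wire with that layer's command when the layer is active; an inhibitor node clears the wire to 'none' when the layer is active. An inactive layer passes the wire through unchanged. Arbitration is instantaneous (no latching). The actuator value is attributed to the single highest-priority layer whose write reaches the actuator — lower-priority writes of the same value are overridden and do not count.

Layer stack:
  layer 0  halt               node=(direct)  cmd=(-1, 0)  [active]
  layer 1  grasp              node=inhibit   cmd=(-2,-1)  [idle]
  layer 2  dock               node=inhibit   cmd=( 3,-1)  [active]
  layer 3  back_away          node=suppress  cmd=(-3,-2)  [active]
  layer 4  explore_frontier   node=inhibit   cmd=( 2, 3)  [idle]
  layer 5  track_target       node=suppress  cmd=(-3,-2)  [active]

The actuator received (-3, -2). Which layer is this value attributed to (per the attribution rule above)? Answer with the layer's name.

L0 halt: active, feeds wire = (-1, 0)
L1 grasp: idle → wire stays (-1, 0)
L2 dock: active, inhibitor → wire = none
L3 back_away: active, suppressor → wire = (-3, -2)
L4 explore_frontier: idle → wire stays (-3, -2)
L5 track_target: active, suppressor → wire = (-3, -2)
actuator = (-3, -2)
last writer: layer 5 = track_target

track_target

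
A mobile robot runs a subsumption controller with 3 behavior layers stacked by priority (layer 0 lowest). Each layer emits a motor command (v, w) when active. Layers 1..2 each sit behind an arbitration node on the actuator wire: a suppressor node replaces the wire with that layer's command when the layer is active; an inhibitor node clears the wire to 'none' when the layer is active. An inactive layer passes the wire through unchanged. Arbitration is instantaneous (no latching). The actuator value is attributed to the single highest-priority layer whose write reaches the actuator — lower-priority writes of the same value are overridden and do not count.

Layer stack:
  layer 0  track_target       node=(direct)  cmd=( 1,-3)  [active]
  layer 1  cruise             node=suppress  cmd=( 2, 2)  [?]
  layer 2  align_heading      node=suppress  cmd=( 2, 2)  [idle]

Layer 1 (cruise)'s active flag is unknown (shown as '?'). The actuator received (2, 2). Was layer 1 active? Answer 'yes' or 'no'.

yes

If layer 1 is active=yes:
  actuator would be (2, 2)
If layer 1 is active=no:
  actuator would be (1, -3)
Observed (2, 2), so layer 1 was active.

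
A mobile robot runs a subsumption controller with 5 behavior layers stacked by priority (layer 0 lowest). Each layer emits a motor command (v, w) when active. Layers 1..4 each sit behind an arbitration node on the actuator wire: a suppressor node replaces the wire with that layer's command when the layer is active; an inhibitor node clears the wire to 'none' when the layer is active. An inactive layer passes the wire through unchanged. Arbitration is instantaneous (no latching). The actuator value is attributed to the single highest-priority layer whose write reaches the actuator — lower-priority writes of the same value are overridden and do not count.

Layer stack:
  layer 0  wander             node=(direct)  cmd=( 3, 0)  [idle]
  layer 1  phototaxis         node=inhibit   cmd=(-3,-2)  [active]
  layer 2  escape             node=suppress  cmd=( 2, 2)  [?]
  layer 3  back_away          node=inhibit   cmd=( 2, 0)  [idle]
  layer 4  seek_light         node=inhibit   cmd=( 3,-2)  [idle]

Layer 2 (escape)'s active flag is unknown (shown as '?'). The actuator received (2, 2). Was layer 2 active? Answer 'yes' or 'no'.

yes

If layer 2 is active=yes:
  actuator would be (2, 2)
If layer 2 is active=no:
  actuator would be none
Observed (2, 2), so layer 2 was active.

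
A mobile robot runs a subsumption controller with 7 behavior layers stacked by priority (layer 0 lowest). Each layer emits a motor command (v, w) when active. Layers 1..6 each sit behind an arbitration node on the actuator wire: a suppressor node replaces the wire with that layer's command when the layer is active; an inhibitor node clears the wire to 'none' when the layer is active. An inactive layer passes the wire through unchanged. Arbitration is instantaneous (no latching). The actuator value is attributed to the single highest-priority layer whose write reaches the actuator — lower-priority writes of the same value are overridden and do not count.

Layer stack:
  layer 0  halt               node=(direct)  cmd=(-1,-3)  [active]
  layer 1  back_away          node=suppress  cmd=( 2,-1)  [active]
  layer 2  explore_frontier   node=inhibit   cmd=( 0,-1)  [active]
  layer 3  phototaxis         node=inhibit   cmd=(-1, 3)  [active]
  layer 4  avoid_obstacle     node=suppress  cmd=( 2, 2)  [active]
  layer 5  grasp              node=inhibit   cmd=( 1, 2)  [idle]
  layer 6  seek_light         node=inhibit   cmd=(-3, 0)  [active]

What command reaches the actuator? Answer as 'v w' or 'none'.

L0 halt: active, feeds wire = (-1, -3)
L1 back_away: active, suppressor → wire = (2, -1)
L2 explore_frontier: active, inhibitor → wire = none
L3 phototaxis: active, inhibitor → wire = none
L4 avoid_obstacle: active, suppressor → wire = (2, 2)
L5 grasp: idle → wire stays (2, 2)
L6 seek_light: active, inhibitor → wire = none
actuator = none

none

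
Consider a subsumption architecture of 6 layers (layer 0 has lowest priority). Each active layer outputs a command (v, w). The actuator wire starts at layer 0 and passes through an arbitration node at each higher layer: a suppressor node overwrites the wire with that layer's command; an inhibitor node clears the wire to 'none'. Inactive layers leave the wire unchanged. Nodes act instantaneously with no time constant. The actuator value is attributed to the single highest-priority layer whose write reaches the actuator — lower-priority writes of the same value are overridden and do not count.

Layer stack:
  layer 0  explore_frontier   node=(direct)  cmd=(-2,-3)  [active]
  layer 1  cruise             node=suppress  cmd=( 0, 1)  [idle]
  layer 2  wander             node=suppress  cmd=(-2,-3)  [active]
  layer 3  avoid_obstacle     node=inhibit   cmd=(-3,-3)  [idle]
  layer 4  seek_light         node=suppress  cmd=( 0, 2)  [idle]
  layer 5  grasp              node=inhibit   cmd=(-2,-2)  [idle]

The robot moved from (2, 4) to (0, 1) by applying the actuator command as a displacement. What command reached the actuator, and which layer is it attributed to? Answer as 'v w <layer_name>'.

displacement = (0, 1) − (2, 4) = (-2, -3)
[0] explore_frontier on; wire := (-2, -3)
[1] cruise off; pass (-2, -3)
[2] wander on (suppress); wire := (-2, -3)
[3] avoid_obstacle off; pass (-2, -3)
[4] seek_light off; pass (-2, -3)
[5] grasp off; pass (-2, -3)
output (-2, -3) — from layer 2 (wander)

-2 -3 wander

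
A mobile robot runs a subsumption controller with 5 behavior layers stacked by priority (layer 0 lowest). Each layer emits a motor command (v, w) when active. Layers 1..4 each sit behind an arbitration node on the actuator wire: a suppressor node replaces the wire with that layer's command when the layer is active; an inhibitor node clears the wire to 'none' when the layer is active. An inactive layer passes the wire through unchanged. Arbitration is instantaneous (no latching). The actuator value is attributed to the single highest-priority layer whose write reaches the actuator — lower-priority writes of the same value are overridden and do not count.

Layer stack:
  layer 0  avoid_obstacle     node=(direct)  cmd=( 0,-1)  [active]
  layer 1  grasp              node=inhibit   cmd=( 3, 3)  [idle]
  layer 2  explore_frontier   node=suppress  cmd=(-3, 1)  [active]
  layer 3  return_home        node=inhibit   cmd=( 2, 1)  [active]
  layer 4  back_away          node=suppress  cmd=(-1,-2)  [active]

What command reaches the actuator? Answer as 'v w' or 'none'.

-1 -2

L0 avoid_obstacle: active, feeds wire = (0, -1)
L1 grasp: idle → wire stays (0, -1)
L2 explore_frontier: active, suppressor → wire = (-3, 1)
L3 return_home: active, inhibitor → wire = none
L4 back_away: active, suppressor → wire = (-1, -2)
actuator = (-1, -2)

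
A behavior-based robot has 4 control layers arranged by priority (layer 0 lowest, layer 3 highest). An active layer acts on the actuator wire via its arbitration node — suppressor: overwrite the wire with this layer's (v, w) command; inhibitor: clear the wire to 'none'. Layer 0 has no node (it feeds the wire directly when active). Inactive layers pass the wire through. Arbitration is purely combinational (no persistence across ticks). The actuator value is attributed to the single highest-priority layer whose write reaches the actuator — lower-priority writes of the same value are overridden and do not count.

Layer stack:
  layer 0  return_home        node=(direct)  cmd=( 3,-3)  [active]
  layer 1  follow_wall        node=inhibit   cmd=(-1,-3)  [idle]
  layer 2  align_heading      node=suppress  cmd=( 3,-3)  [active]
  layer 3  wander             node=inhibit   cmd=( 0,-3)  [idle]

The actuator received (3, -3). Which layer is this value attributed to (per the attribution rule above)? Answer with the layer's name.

[0] return_home on; wire := (3, -3)
[1] follow_wall off; pass (3, -3)
[2] align_heading on (suppress); wire := (3, -3)
[3] wander off; pass (3, -3)
output (3, -3)
last writer: layer 2 = align_heading

align_heading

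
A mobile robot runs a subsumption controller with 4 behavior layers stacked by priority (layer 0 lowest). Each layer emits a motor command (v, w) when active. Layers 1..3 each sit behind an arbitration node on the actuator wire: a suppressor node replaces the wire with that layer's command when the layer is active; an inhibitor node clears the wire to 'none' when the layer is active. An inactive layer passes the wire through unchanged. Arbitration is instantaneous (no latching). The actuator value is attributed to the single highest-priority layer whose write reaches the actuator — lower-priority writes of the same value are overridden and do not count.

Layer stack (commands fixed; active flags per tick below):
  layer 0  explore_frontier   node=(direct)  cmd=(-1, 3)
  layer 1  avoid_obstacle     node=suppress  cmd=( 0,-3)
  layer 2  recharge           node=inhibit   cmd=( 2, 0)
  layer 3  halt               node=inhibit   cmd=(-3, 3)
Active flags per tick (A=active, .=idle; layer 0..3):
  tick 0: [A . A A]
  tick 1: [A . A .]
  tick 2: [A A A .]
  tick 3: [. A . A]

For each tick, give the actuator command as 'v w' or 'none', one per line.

none
none
none
none

tick 0:
  L0 explore_frontier: active, feeds wire = (-1, 3)
  L1 avoid_obstacle: idle → wire stays (-1, 3)
  L2 recharge: active, inhibitor → wire = none
  L3 halt: active, inhibitor → wire = none
  actuator = none
tick 1:
  L0 explore_frontier: active, feeds wire = (-1, 3)
  L1 avoid_obstacle: idle → wire stays (-1, 3)
  L2 recharge: active, inhibitor → wire = none
  L3 halt: idle → wire stays none
  actuator = none
tick 2:
  L0 explore_frontier: active, feeds wire = (-1, 3)
  L1 avoid_obstacle: active, suppressor → wire = (0, -3)
  L2 recharge: active, inhibitor → wire = none
  L3 halt: idle → wire stays none
  actuator = none
tick 3:
  L0 explore_frontier: idle → wire = none
  L1 avoid_obstacle: active, suppressor → wire = (0, -3)
  L2 recharge: idle → wire stays (0, -3)
  L3 halt: active, inhibitor → wire = none
  actuator = none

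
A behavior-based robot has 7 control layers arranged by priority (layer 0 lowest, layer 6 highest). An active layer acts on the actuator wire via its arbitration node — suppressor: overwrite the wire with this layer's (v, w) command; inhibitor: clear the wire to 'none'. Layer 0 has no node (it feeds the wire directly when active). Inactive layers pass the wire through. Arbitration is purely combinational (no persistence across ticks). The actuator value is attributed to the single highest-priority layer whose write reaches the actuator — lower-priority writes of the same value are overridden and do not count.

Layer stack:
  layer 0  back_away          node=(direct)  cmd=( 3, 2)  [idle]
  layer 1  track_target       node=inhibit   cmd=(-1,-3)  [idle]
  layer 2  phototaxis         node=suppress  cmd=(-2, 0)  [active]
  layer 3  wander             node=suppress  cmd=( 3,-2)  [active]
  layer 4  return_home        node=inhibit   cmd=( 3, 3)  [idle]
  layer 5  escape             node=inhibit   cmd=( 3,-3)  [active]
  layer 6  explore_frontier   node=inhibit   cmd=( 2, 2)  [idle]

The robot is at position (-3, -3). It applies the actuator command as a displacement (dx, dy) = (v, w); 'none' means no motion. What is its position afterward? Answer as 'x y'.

[0] back_away off; wire := none
[1] track_target off; pass none
[2] phototaxis on (suppress); wire := (-2, 0)
[3] wander on (suppress); wire := (3, -2)
[4] return_home off; pass (3, -2)
[5] escape on (inhibit); wire := none
[6] explore_frontier off; pass none
output none
position: (-3, -3) + none = (-3, -3)

-3 -3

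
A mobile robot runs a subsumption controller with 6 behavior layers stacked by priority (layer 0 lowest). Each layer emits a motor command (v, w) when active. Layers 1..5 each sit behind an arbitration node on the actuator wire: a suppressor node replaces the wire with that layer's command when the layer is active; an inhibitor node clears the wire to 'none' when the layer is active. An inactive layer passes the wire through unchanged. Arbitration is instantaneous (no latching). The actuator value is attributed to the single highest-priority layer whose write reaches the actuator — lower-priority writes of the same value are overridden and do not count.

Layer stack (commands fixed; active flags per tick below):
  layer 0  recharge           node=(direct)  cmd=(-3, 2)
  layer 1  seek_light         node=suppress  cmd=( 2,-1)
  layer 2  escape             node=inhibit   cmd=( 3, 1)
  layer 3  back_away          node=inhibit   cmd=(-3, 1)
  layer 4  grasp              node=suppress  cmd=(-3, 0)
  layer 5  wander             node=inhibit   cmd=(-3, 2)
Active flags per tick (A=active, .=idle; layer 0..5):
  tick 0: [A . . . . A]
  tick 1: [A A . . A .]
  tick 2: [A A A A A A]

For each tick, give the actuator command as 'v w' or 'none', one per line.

none
-3 0
none

tick 0:
  layer 0 (recharge) active — direct: (-3, 2)
  layer 1 (seek_light) idle — unchanged: (-3, 2)
  layer 2 (escape) idle — unchanged: (-3, 2)
  layer 3 (back_away) idle — unchanged: (-3, 2)
  layer 4 (grasp) idle — unchanged: (-3, 2)
  layer 5 (wander) active — inhibits: none
  → actuator none
tick 1:
  layer 0 (recharge) active — direct: (-3, 2)
  layer 1 (seek_light) active — suppresses: (2, -1)
  layer 2 (escape) idle — unchanged: (2, -1)
  layer 3 (back_away) idle — unchanged: (2, -1)
  layer 4 (grasp) active — suppresses: (-3, 0)
  layer 5 (wander) idle — unchanged: (-3, 0)
  → actuator (-3, 0)
tick 2:
  layer 0 (recharge) active — direct: (-3, 2)
  layer 1 (seek_light) active — suppresses: (2, -1)
  layer 2 (escape) active — inhibits: none
  layer 3 (back_away) active — inhibits: none
  layer 4 (grasp) active — suppresses: (-3, 0)
  layer 5 (wander) active — inhibits: none
  → actuator none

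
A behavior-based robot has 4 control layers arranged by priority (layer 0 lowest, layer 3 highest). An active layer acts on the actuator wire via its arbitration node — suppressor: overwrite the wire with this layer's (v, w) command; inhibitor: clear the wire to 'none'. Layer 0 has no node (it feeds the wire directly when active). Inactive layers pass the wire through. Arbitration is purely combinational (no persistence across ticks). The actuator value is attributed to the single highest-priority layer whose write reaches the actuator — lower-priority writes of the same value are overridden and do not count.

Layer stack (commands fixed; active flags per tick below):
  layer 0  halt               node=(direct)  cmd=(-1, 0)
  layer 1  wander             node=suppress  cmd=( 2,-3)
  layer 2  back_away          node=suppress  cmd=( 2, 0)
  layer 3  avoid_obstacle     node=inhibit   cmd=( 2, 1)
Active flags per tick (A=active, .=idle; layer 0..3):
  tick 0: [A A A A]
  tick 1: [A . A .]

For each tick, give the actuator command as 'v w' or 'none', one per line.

none
2 0

tick 0:
  layer 0 (halt) active — direct: (-1, 0)
  layer 1 (wander) active — suppresses: (2, -3)
  layer 2 (back_away) active — suppresses: (2, 0)
  layer 3 (avoid_obstacle) active — inhibits: none
  → actuator none
tick 1:
  layer 0 (halt) active — direct: (-1, 0)
  layer 1 (wander) idle — unchanged: (-1, 0)
  layer 2 (back_away) active — suppresses: (2, 0)
  layer 3 (avoid_obstacle) idle — unchanged: (2, 0)
  → actuator (2, 0)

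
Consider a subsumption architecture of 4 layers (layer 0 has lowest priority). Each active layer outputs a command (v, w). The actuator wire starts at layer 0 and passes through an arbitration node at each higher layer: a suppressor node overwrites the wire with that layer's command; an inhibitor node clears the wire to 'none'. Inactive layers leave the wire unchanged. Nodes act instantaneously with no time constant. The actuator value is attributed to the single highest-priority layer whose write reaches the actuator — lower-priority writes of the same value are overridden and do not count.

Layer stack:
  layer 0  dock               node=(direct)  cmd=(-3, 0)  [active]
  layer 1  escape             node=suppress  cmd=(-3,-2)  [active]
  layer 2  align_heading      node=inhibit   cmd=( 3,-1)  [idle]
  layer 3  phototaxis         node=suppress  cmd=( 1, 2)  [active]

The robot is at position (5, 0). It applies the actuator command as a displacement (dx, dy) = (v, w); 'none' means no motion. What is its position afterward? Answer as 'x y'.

L0 dock: active, feeds wire = (-3, 0)
L1 escape: active, suppressor → wire = (-3, -2)
L2 align_heading: idle → wire stays (-3, -2)
L3 phototaxis: active, suppressor → wire = (1, 2)
actuator = (1, 2)
position: (5, 0) + (1, 2) = (6, 2)

6 2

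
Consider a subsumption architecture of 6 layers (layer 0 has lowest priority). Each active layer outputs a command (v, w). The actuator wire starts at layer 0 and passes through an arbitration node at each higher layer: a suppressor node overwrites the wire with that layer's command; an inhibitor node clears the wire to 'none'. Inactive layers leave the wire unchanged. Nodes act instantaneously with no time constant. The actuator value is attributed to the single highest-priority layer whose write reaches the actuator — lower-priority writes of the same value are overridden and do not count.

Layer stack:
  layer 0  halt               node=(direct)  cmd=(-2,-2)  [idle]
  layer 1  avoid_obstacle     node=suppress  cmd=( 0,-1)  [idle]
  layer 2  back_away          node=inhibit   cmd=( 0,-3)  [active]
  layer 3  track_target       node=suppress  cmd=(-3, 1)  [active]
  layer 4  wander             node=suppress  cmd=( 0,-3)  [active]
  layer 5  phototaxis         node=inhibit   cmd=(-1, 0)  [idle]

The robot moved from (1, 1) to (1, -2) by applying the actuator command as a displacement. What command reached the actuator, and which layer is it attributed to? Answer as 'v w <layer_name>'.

0 -3 wander

displacement = (1, -2) − (1, 1) = (0, -3)
[0] halt off; wire := none
[1] avoid_obstacle off; pass none
[2] back_away on (inhibit); wire := none
[3] track_target on (suppress); wire := (-3, 1)
[4] wander on (suppress); wire := (0, -3)
[5] phototaxis off; pass (0, -3)
output (0, -3) — from layer 4 (wander)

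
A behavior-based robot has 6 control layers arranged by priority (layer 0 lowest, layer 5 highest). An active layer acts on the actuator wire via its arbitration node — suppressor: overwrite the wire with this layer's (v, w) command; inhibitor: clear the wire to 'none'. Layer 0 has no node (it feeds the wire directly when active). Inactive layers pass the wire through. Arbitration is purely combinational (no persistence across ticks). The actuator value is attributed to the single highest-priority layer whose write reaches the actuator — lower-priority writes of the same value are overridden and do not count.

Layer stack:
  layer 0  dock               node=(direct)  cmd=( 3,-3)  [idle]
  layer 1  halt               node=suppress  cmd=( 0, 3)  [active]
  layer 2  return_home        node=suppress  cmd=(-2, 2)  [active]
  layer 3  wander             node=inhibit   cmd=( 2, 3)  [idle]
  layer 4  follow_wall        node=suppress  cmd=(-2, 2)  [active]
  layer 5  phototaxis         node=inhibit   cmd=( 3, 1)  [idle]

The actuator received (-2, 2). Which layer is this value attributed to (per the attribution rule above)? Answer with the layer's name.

layer 0 (dock) idle — none
layer 1 (halt) active — suppresses: (0, 3)
layer 2 (return_home) active — suppresses: (-2, 2)
layer 3 (wander) idle — unchanged: (-2, 2)
layer 4 (follow_wall) active — suppresses: (-2, 2)
layer 5 (phototaxis) idle — unchanged: (-2, 2)
→ actuator (-2, 2)
last writer: layer 4 = follow_wall

follow_wall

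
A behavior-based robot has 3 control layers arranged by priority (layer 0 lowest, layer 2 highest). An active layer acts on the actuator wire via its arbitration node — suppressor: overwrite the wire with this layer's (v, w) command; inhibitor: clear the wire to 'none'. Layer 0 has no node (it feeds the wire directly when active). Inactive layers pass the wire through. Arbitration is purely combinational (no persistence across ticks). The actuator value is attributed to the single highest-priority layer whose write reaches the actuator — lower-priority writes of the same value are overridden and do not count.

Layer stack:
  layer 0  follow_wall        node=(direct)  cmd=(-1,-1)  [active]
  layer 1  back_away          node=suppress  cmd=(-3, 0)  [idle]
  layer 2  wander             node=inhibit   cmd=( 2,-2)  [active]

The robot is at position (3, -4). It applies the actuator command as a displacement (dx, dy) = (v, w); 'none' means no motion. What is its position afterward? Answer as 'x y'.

L0 follow_wall: active, feeds wire = (-1, -1)
L1 back_away: idle → wire stays (-1, -1)
L2 wander: active, inhibitor → wire = none
actuator = none
position: (3, -4) + none = (3, -4)

3 -4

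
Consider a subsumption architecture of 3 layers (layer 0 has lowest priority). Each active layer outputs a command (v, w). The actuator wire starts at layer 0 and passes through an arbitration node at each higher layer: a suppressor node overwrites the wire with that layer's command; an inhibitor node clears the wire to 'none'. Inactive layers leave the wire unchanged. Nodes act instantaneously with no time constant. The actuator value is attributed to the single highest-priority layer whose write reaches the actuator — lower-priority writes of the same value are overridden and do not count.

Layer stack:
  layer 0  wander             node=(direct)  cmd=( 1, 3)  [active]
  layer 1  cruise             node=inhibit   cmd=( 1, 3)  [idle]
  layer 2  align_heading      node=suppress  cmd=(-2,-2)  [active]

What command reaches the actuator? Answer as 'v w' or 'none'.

-2 -2

[0] wander on; wire := (1, 3)
[1] cruise off; pass (1, 3)
[2] align_heading on (suppress); wire := (-2, -2)
output (-2, -2)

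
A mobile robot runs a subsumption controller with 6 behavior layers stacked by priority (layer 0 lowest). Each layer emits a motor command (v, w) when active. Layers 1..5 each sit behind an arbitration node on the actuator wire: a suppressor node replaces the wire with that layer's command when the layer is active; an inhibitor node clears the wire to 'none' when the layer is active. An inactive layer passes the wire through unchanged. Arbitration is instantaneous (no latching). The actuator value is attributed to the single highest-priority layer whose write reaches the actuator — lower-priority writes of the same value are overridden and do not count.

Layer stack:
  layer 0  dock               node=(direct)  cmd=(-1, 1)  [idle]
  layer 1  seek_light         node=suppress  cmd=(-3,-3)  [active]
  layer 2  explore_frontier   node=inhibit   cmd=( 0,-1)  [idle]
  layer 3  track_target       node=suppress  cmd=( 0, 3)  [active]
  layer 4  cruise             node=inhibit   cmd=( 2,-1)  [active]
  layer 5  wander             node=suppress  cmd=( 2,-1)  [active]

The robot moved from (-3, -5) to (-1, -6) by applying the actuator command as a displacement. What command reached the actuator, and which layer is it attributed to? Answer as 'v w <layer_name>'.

2 -1 wander

displacement = (-1, -6) − (-3, -5) = (2, -1)
[0] dock off; wire := none
[1] seek_light on (suppress); wire := (-3, -3)
[2] explore_frontier off; pass (-3, -3)
[3] track_target on (suppress); wire := (0, 3)
[4] cruise on (inhibit); wire := none
[5] wander on (suppress); wire := (2, -1)
output (2, -1) — from layer 5 (wander)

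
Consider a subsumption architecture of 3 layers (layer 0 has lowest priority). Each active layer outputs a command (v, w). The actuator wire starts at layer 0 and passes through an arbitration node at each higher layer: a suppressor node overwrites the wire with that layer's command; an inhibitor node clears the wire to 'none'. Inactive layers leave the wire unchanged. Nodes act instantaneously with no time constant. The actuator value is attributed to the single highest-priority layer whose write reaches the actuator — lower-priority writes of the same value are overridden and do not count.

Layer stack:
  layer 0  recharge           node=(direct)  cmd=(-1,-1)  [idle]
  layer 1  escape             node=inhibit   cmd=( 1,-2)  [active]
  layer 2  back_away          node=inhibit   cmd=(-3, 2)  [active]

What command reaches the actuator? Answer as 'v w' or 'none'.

none

L0 recharge: idle → wire = none
L1 escape: active, inhibitor → wire = none
L2 back_away: active, inhibitor → wire = none
actuator = none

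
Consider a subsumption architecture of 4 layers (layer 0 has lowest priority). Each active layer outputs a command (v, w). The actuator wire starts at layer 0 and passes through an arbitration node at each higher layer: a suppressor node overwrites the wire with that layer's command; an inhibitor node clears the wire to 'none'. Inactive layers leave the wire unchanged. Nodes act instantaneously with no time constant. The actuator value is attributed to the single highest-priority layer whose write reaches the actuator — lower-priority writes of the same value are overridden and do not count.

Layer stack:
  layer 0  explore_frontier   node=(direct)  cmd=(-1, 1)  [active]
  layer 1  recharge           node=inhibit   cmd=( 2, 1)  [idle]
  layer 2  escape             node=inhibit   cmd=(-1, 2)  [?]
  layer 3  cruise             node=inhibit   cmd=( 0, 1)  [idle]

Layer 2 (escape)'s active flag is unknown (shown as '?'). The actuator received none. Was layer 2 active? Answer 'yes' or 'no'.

If layer 2 is active=yes:
  actuator would be none
If layer 2 is active=no:
  actuator would be (-1, 1)
Observed none, so layer 2 was active.

yes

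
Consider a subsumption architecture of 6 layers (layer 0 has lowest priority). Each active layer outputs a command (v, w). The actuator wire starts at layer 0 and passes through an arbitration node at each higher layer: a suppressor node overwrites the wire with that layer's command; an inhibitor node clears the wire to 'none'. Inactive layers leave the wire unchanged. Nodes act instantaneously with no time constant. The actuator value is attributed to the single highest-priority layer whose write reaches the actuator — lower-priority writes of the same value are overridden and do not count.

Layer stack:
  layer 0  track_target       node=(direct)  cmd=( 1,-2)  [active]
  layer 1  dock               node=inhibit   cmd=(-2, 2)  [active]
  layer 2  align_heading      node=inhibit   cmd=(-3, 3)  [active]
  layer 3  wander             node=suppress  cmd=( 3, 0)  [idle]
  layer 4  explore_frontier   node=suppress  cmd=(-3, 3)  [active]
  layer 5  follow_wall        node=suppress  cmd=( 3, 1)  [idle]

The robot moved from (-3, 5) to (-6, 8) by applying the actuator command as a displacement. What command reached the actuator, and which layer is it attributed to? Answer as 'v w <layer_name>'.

-3 3 explore_frontier

displacement = (-6, 8) − (-3, 5) = (-3, 3)
L0 track_target: active, feeds wire = (1, -2)
L1 dock: active, inhibitor → wire = none
L2 align_heading: active, inhibitor → wire = none
L3 wander: idle → wire stays none
L4 explore_frontier: active, suppressor → wire = (-3, 3)
L5 follow_wall: idle → wire stays (-3, 3)
actuator = (-3, 3) — from layer 4 (explore_frontier)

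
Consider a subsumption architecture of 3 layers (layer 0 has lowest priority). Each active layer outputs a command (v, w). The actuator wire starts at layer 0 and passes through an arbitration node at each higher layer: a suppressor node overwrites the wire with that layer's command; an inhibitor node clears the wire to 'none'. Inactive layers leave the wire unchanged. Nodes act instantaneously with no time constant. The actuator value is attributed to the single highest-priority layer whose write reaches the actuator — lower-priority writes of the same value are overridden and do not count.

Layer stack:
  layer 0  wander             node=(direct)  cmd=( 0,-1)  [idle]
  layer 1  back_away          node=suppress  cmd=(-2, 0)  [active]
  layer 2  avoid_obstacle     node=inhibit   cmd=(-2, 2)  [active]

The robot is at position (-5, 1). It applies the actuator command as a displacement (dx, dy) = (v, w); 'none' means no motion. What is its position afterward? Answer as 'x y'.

-5 1

L0 wander: idle → wire = none
L1 back_away: active, suppressor → wire = (-2, 0)
L2 avoid_obstacle: active, inhibitor → wire = none
actuator = none
position: (-5, 1) + none = (-5, 1)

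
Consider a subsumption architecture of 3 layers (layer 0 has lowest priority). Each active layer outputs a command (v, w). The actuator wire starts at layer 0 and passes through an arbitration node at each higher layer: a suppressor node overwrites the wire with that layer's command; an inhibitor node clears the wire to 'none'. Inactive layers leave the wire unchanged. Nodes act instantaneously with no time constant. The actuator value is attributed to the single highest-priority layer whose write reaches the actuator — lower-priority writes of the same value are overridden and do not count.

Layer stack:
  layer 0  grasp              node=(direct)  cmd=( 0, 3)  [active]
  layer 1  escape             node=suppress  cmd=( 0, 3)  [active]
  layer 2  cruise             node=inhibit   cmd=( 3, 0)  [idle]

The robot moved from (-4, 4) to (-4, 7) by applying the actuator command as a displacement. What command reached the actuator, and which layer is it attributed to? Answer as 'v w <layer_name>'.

0 3 escape

displacement = (-4, 7) − (-4, 4) = (0, 3)
layer 0 (grasp) active — direct: (0, 3)
layer 1 (escape) active — suppresses: (0, 3)
layer 2 (cruise) idle — unchanged: (0, 3)
→ actuator (0, 3) — from layer 1 (escape)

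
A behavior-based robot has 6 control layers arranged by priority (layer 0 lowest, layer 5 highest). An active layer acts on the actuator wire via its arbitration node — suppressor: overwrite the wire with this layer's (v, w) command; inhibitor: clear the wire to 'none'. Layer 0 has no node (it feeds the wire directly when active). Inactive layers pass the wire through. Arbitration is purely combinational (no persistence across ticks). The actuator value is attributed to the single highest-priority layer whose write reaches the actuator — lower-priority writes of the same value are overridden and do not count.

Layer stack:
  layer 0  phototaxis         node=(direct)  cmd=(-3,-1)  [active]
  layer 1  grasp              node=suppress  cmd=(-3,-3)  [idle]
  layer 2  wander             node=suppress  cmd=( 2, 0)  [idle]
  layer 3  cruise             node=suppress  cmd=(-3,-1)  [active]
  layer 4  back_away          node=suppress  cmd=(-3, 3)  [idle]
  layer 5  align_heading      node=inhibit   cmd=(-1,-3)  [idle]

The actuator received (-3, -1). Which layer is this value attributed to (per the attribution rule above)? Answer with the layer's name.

cruise

L0 phototaxis: active, feeds wire = (-3, -1)
L1 grasp: idle → wire stays (-3, -1)
L2 wander: idle → wire stays (-3, -1)
L3 cruise: active, suppressor → wire = (-3, -1)
L4 back_away: idle → wire stays (-3, -1)
L5 align_heading: idle → wire stays (-3, -1)
actuator = (-3, -1)
last writer: layer 3 = cruise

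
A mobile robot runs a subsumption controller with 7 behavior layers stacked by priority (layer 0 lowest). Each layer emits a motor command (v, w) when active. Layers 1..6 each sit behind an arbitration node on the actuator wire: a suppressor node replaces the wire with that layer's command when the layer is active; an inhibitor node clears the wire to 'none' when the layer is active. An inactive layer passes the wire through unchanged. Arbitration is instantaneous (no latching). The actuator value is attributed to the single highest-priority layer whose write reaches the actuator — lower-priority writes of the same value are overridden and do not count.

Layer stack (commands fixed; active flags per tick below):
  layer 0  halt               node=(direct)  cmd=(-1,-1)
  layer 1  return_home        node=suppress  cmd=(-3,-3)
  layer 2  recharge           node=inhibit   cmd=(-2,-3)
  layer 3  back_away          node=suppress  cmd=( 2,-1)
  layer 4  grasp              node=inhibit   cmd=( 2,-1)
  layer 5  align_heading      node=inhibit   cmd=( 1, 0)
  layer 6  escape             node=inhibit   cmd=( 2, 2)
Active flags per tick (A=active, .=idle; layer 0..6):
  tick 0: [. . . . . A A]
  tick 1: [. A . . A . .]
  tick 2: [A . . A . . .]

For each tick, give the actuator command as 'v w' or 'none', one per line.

tick 0:
  L0 halt: idle → wire = none
  L1 return_home: idle → wire stays none
  L2 recharge: idle → wire stays none
  L3 back_away: idle → wire stays none
  L4 grasp: idle → wire stays none
  L5 align_heading: active, inhibitor → wire = none
  L6 escape: active, inhibitor → wire = none
  actuator = none
tick 1:
  L0 halt: idle → wire = none
  L1 return_home: active, suppressor → wire = (-3, -3)
  L2 recharge: idle → wire stays (-3, -3)
  L3 back_away: idle → wire stays (-3, -3)
  L4 grasp: active, inhibitor → wire = none
  L5 align_heading: idle → wire stays none
  L6 escape: idle → wire stays none
  actuator = none
tick 2:
  L0 halt: active, feeds wire = (-1, -1)
  L1 return_home: idle → wire stays (-1, -1)
  L2 recharge: idle → wire stays (-1, -1)
  L3 back_away: active, suppressor → wire = (2, -1)
  L4 grasp: idle → wire stays (2, -1)
  L5 align_heading: idle → wire stays (2, -1)
  L6 escape: idle → wire stays (2, -1)
  actuator = (2, -1)

none
none
2 -1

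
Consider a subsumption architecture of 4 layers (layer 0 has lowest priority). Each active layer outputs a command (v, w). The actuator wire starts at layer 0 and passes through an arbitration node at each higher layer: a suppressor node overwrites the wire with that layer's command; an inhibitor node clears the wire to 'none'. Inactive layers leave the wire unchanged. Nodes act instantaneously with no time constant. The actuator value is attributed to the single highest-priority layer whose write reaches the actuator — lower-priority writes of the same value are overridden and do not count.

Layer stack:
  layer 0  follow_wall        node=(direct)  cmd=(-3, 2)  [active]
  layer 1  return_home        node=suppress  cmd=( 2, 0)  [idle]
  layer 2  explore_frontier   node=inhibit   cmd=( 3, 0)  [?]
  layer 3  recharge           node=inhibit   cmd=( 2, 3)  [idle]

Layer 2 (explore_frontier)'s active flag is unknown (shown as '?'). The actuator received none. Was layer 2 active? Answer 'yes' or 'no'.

If layer 2 is active=yes:
  actuator would be none
If layer 2 is active=no:
  actuator would be (-3, 2)
Observed none, so layer 2 was active.

yes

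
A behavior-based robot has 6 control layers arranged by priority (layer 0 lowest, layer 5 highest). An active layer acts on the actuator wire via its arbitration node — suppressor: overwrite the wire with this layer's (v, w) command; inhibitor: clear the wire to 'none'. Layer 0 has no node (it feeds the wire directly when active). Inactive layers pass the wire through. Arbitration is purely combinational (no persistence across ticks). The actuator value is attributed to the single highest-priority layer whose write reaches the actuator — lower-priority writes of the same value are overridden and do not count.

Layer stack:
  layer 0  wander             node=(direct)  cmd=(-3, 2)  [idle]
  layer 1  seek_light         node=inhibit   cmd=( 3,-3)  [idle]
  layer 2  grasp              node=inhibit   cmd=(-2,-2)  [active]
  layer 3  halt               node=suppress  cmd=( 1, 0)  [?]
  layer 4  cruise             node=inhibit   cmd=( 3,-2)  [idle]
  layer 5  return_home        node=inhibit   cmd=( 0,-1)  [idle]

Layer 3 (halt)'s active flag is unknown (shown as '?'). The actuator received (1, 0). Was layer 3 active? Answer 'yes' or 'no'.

If layer 3 is active=yes:
  actuator would be (1, 0)
If layer 3 is active=no:
  actuator would be none
Observed (1, 0), so layer 3 was active.

yes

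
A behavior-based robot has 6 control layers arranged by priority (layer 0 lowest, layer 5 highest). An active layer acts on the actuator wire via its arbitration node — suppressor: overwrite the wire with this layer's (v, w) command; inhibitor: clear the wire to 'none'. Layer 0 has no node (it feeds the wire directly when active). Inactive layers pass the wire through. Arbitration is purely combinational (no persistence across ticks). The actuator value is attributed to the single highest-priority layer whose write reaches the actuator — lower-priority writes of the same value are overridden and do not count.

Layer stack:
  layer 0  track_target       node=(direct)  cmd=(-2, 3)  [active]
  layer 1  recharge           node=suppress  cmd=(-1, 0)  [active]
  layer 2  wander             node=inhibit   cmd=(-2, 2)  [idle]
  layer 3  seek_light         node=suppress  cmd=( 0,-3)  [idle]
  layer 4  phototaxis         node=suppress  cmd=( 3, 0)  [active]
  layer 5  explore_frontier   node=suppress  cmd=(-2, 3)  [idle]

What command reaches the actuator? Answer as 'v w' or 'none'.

3 0

[0] track_target on; wire := (-2, 3)
[1] recharge on (suppress); wire := (-1, 0)
[2] wander off; pass (-1, 0)
[3] seek_light off; pass (-1, 0)
[4] phototaxis on (suppress); wire := (3, 0)
[5] explore_frontier off; pass (3, 0)
output (3, 0)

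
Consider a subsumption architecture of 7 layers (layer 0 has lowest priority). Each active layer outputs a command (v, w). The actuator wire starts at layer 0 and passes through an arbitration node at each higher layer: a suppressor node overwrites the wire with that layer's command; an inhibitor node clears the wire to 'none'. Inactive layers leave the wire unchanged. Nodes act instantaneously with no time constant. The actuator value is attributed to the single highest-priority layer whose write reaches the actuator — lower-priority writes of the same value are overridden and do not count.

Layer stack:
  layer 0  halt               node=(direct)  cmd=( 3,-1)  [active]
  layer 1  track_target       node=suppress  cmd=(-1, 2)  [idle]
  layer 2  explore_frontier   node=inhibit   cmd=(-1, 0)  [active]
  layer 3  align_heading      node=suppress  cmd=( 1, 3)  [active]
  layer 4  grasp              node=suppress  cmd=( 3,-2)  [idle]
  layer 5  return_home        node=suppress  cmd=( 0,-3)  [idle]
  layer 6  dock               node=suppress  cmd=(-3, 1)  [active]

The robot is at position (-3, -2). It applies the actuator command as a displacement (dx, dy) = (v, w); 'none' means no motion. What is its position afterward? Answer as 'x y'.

-6 -1

[0] halt on; wire := (3, -1)
[1] track_target off; pass (3, -1)
[2] explore_frontier on (inhibit); wire := none
[3] align_heading on (suppress); wire := (1, 3)
[4] grasp off; pass (1, 3)
[5] return_home off; pass (1, 3)
[6] dock on (suppress); wire := (-3, 1)
output (-3, 1)
position: (-3, -2) + (-3, 1) = (-6, -1)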